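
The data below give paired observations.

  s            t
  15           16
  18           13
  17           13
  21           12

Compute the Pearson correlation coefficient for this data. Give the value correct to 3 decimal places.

n = 4, Σs = 71, Σt = 54, Σs² = 1279, Σt² = 738, Σst = 947
nΣst − ΣsΣt = 3788 − 3834 = -46
nΣs² − (Σs)² = 5116 − 5041 = 75; nΣt² − (Σt)² = 2952 − 2916 = 36
r = -46 / √(75 × 36) = -46 / 51.9615 ≈ -0.885

-0.885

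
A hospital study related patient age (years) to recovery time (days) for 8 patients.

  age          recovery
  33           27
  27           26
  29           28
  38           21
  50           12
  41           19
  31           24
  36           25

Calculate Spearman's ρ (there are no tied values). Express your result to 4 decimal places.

-0.8333

Rank age: 4, 1, 2, 6, 8, 7, 3, 5
Rank recovery: 7, 6, 8, 3, 1, 2, 4, 5
d = rank(age) − rank(recovery): -3, -5, -6, 3, 7, 5, -1, 0; Σd² = 154
ρ = 1 − 6Σd² / [n(n²−1)] = 1 − 6×154 / (8×63) = 1 − 924/504 ≈ -0.8333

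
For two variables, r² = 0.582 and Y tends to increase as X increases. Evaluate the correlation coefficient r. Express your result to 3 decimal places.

|r| = √0.582 = 0.763
The association is positive, so r = 0.763.

0.763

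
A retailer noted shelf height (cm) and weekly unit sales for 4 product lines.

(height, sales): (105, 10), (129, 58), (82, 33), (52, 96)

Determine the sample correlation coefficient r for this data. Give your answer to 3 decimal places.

-0.522

n = 4, Σx = 368, Σy = 197, Σx² = 37094, Σy² = 13769, Σxy = 16230
nΣxy − ΣxΣy = 64920 − 72496 = -7576
nΣx² − (Σx)² = 148376 − 135424 = 12952; nΣy² − (Σy)² = 55076 − 38809 = 16267
r = -7576 / √(12952 × 16267) = -7576 / 14515.1708 ≈ -0.522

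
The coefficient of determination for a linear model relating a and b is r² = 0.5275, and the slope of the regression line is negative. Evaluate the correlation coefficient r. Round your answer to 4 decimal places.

|r| = √0.5275 = 0.7263
The association is negative, so r = −0.7263.

-0.7263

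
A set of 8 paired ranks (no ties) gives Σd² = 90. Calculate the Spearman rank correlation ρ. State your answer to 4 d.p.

-0.0714

ρ = 1 − 6Σd² / [n(n²−1)] = 1 − 6×90 / (8×63)
  = 1 − 540/504 = 1 − 1.07143 ≈ -0.0714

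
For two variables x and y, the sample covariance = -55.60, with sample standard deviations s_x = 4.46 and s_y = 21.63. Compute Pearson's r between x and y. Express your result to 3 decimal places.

-0.576

r = Cov(x,y) / (s_x · s_y) = -55.60 / (4.46 × 21.63)
  = -55.60 / 96.4698 ≈ -0.576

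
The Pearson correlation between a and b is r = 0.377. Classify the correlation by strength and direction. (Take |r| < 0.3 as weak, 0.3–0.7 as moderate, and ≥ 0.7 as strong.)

r = 0.377 > 0 so the relationship is positive.
|r| = 0.377, which falls in the moderate range.

moderate positive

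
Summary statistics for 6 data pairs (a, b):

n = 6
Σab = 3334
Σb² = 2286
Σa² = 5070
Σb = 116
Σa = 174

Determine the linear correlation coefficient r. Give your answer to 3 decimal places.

-0.930

r = (nΣab − ΣaΣb) / √[(nΣa² − (Σa)²)(nΣb² − (Σb)²)]
Numerator: 6×3334 − 174×116 = -180
Denominator: √[(30420 − 30276)(13716 − 13456)] = √[144 × 260] = 193.4942
r = -180 / 193.4942 ≈ -0.930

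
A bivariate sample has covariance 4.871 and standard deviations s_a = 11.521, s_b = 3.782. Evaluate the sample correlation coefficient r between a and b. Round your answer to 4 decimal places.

r = Cov(a,b) / (s_a · s_b) = 4.871 / (11.521 × 3.782)
  = 4.871 / 43.5724 ≈ 0.1118

0.1118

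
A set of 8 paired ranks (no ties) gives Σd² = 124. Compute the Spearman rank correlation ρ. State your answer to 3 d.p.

-0.476

ρ = 1 − 6Σd² / [n(n²−1)] = 1 − 6×124 / (8×63)
  = 1 − 744/504 = 1 − 1.4762 ≈ -0.476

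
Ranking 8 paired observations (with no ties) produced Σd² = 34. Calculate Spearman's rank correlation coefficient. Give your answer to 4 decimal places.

ρ = 1 − 6Σd² / [n(n²−1)] = 1 − 6×34 / (8×63)
  = 1 − 204/504 = 1 − 0.40476 ≈ 0.5952

0.5952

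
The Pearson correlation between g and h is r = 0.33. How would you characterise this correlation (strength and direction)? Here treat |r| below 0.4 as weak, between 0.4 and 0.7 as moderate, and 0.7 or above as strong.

r = 0.33 > 0 so the relationship is positive.
|r| = 0.33, which falls in the weak range.

weak positive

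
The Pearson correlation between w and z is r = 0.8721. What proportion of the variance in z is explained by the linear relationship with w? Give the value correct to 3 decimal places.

0.761

r² = (0.8721)² = 0.761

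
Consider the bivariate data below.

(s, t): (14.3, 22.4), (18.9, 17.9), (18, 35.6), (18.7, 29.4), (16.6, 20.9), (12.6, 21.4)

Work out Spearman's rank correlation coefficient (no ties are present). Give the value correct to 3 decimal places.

-0.086

Rank s: 2, 6, 4, 5, 3, 1
Rank t: 4, 1, 6, 5, 2, 3
d = rank(s) − rank(t): -2, 5, -2, 0, 1, -2; Σd² = 38
ρ = 1 − 6Σd² / [n(n²−1)] = 1 − 6×38 / (6×35) = 1 − 228/210 ≈ -0.086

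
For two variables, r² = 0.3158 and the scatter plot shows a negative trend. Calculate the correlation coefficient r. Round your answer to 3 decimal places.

-0.562

|r| = √0.3158 = 0.562
The association is negative, so r = −0.562.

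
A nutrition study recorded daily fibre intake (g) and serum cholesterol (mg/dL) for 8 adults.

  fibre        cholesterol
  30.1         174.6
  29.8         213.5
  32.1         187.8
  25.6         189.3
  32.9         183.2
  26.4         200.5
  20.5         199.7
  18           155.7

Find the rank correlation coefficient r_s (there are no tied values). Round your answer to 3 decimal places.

Rank fibre: 6, 5, 7, 3, 8, 4, 2, 1
Rank cholesterol: 2, 8, 4, 5, 3, 7, 6, 1
d = rank(fibre) − rank(cholesterol): 4, -3, 3, -2, 5, -3, -4, 0; Σd² = 88
ρ = 1 − 6Σd² / [n(n²−1)] = 1 − 6×88 / (8×63) = 1 − 528/504 ≈ -0.048

-0.048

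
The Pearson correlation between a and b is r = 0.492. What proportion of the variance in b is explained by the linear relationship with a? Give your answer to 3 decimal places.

r² = (0.492)² = 0.242

0.242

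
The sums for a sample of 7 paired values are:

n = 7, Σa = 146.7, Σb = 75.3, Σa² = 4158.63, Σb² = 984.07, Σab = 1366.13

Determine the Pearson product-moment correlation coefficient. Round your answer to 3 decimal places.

r = (nΣab − ΣaΣb) / √[(nΣa² − (Σa)²)(nΣb² − (Σb)²)]
Numerator: 7×1366.13 − 146.7×75.3 = -1483.6
Denominator: √[(29110.41 − 21520.89)(6888.49 − 5670.09)] = √[7589.52 × 1218.4] = 3040.8997
r = -1483.6 / 3040.8997 ≈ -0.488

-0.488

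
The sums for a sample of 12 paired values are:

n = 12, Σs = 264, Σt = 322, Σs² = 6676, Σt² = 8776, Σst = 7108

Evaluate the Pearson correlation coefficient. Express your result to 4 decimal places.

0.0699

r = (nΣst − ΣsΣt) / √[(nΣs² − (Σs)²)(nΣt² − (Σt)²)]
Numerator: 12×7108 − 264×322 = 288
Denominator: √[(80112 − 69696)(105312 − 103684)] = √[10416 × 1628] = 4117.9179
r = 288 / 4117.9179 ≈ 0.0699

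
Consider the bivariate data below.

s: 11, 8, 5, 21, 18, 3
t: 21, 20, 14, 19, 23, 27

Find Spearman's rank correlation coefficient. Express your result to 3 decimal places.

Rank s: 4, 3, 2, 6, 5, 1
Rank t: 4, 3, 1, 2, 5, 6
d = rank(s) − rank(t): 0, 0, 1, 4, 0, -5; Σd² = 42
ρ = 1 − 6Σd² / [n(n²−1)] = 1 − 6×42 / (6×35) = 1 − 252/210 ≈ -0.200

-0.200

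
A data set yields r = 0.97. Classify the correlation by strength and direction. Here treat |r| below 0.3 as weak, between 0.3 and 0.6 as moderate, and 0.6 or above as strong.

r = 0.97 > 0 so the relationship is positive.
|r| = 0.97, which falls in the strong range.

strong positive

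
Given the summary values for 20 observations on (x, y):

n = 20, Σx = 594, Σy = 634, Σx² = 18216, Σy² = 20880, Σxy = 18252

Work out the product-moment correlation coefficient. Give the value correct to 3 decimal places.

r = (nΣxy − ΣxΣy) / √[(nΣx² − (Σx)²)(nΣy² − (Σy)²)]
Numerator: 20×18252 − 594×634 = -11556
Denominator: √[(364320 − 352836)(417600 − 401956)] = √[11484 × 15644] = 13403.5703
r = -11556 / 13403.5703 ≈ -0.862

-0.862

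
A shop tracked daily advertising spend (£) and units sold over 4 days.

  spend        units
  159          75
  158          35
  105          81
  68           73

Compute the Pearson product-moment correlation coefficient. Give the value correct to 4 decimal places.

-0.5095

n = 4, Σx = 490, Σy = 264, Σx² = 65894, Σy² = 18740, Σxy = 30924
nΣxy − ΣxΣy = 123696 − 129360 = -5664
nΣx² − (Σx)² = 263576 − 240100 = 23476; nΣy² − (Σy)² = 74960 − 69696 = 5264
r = -5664 / √(23476 × 5264) = -5664 / 11116.5491 ≈ -0.5095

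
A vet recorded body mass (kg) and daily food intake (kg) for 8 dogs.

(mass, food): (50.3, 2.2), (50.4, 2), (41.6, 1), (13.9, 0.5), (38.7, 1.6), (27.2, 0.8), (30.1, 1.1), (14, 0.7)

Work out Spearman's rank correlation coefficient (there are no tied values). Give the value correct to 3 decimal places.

Rank mass: 7, 8, 6, 1, 5, 3, 4, 2
Rank food: 8, 7, 4, 1, 6, 3, 5, 2
d = rank(mass) − rank(food): -1, 1, 2, 0, -1, 0, -1, 0; Σd² = 8
ρ = 1 − 6Σd² / [n(n²−1)] = 1 − 6×8 / (8×63) = 1 − 48/504 ≈ 0.905

0.905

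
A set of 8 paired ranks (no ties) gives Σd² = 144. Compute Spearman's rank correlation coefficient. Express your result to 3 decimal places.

-0.714

ρ = 1 − 6Σd² / [n(n²−1)] = 1 − 6×144 / (8×63)
  = 1 − 864/504 = 1 − 1.7143 ≈ -0.714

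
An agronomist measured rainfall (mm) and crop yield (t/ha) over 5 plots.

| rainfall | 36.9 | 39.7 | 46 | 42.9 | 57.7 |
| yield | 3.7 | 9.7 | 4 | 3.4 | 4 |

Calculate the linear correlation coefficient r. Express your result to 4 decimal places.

-0.2890

n = 5, Σx = 223.2, Σy = 24.8, Σx² = 10223.4, Σy² = 151.34, Σxy = 1082.28
nΣxy − ΣxΣy = 5411.4 − 5535.36 = -123.96
nΣx² − (Σx)² = 51117 − 49818.24 = 1298.76; nΣy² − (Σy)² = 756.7 − 615.04 = 141.66
r = -123.96 / √(1298.76 × 141.66) = -123.96 / 428.9316 ≈ -0.2890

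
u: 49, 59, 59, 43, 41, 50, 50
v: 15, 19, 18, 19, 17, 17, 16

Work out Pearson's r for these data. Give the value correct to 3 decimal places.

n = 7, Σu = 351, Σv = 121, Σu² = 17893, Σv² = 2105, Σuv = 6082
nΣuv − ΣuΣv = 42574 − 42471 = 103
nΣu² − (Σu)² = 125251 − 123201 = 2050; nΣv² − (Σv)² = 14735 − 14641 = 94
r = 103 / √(2050 × 94) = 103 / 438.9761 ≈ 0.235

0.235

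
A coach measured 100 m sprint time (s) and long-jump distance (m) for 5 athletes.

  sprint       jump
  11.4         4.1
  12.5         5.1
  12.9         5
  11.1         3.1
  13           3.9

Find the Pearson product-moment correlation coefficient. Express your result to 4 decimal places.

0.6484

n = 5, Σx = 60.9, Σy = 21.2, Σx² = 744.83, Σy² = 92.64, Σxy = 260.1
nΣxy − ΣxΣy = 1300.5 − 1291.08 = 9.42
nΣx² − (Σx)² = 3724.15 − 3708.81 = 15.34; nΣy² − (Σy)² = 463.2 − 449.44 = 13.76
r = 9.42 / √(15.34 × 13.76) = 9.42 / 14.5285 ≈ 0.6484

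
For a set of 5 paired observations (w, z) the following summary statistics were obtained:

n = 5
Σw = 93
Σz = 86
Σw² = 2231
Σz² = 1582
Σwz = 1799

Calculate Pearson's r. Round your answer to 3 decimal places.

0.878

r = (nΣwz − ΣwΣz) / √[(nΣw² − (Σw)²)(nΣz² − (Σz)²)]
Numerator: 5×1799 − 93×86 = 997
Denominator: √[(11155 − 8649)(7910 − 7396)] = √[2506 × 514] = 1134.9379
r = 997 / 1134.9379 ≈ 0.878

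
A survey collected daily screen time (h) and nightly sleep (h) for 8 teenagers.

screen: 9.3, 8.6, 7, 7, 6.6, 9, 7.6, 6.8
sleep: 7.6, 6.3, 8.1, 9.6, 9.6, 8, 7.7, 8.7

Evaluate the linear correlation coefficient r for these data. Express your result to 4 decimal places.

n = 8, Σx = 61.9, Σy = 65.6, Σx² = 487.01, Σy² = 546.36, Σxy = 501.8
nΣxy − ΣxΣy = 4014.4 − 4060.64 = -46.24
nΣx² − (Σx)² = 3896.08 − 3831.61 = 64.47; nΣy² − (Σy)² = 4370.88 − 4303.36 = 67.52
r = -46.24 / √(64.47 × 67.52) = -46.24 / 65.9774 ≈ -0.7008

-0.7008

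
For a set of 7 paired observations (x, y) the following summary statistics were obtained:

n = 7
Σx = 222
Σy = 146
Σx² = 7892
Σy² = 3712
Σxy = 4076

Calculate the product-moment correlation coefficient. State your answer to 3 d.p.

r = (nΣxy − ΣxΣy) / √[(nΣx² − (Σx)²)(nΣy² − (Σy)²)]
Numerator: 7×4076 − 222×146 = -3880
Denominator: √[(55244 − 49284)(25984 − 21316)] = √[5960 × 4668] = 5274.5881
r = -3880 / 5274.5881 ≈ -0.736

-0.736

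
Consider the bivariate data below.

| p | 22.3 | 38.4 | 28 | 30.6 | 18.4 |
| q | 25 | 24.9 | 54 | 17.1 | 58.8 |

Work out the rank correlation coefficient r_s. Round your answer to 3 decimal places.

Rank p: 2, 5, 3, 4, 1
Rank q: 3, 2, 4, 1, 5
d = rank(p) − rank(q): -1, 3, -1, 3, -4; Σd² = 36
ρ = 1 − 6Σd² / [n(n²−1)] = 1 − 6×36 / (5×24) = 1 − 216/120 ≈ -0.800

-0.800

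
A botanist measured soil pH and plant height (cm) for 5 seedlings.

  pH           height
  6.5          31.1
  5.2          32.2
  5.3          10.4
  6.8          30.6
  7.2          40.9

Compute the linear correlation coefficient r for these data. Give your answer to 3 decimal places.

n = 5, Σx = 31, Σy = 145.2, Σx² = 195.46, Σy² = 4721.38, Σxy = 927.27
nΣxy − ΣxΣy = 4636.35 − 4501.2 = 135.15
nΣx² − (Σx)² = 977.3 − 961 = 16.3; nΣy² − (Σy)² = 23606.9 − 21083.04 = 2523.86
r = 135.15 / √(16.3 × 2523.86) = 135.15 / 202.8273 ≈ 0.666

0.666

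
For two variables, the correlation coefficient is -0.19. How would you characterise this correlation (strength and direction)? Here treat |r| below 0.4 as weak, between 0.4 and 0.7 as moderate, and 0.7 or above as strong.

r = -0.19 < 0 so the relationship is negative.
|r| = 0.19, which falls in the weak range.

weak negative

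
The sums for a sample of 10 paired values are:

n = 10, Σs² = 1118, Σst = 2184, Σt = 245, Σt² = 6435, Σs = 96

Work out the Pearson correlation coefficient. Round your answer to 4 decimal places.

-0.5764

r = (nΣst − ΣsΣt) / √[(nΣs² − (Σs)²)(nΣt² − (Σt)²)]
Numerator: 10×2184 − 96×245 = -1680
Denominator: √[(11180 − 9216)(64350 − 60025)] = √[1964 × 4325] = 2914.4982
r = -1680 / 2914.4982 ≈ -0.5764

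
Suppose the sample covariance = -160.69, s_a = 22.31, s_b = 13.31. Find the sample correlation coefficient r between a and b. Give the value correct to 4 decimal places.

r = Cov(a,b) / (s_a · s_b) = -160.69 / (22.31 × 13.31)
  = -160.69 / 296.9461 ≈ -0.5411

-0.5411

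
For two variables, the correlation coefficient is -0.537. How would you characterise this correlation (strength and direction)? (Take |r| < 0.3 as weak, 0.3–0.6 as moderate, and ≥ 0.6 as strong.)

r = -0.537 < 0 so the relationship is negative.
|r| = 0.537, which falls in the moderate range.

moderate negative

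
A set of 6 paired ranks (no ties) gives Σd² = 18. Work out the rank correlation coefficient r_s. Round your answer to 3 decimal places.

ρ = 1 − 6Σd² / [n(n²−1)] = 1 − 6×18 / (6×35)
  = 1 − 108/210 = 1 − 0.5143 ≈ 0.486

0.486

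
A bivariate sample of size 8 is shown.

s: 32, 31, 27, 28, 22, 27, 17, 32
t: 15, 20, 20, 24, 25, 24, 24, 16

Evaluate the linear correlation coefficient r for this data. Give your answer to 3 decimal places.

-0.743

n = 8, Σs = 216, Σt = 168, Σs² = 6024, Σt² = 3634, Σst = 4430
nΣst − ΣsΣt = 35440 − 36288 = -848
nΣs² − (Σs)² = 48192 − 46656 = 1536; nΣt² − (Σt)² = 29072 − 28224 = 848
r = -848 / √(1536 × 848) = -848 / 1141.2835 ≈ -0.743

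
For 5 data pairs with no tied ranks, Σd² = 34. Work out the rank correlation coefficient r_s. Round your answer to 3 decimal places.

ρ = 1 − 6Σd² / [n(n²−1)] = 1 − 6×34 / (5×24)
  = 1 − 204/120 = 1 − 1.7000 ≈ -0.700

-0.700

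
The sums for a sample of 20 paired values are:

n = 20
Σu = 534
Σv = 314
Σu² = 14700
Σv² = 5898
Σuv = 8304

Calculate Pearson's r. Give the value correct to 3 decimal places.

-0.122

r = (nΣuv − ΣuΣv) / √[(nΣu² − (Σu)²)(nΣv² − (Σv)²)]
Numerator: 20×8304 − 534×314 = -1596
Denominator: √[(294000 − 285156)(117960 − 98596)] = √[8844 × 19364] = 13086.4516
r = -1596 / 13086.4516 ≈ -0.122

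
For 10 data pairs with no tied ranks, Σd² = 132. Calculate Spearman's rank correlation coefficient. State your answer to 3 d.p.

ρ = 1 − 6Σd² / [n(n²−1)] = 1 − 6×132 / (10×99)
  = 1 − 792/990 = 1 − 0.8000 ≈ 0.200

0.200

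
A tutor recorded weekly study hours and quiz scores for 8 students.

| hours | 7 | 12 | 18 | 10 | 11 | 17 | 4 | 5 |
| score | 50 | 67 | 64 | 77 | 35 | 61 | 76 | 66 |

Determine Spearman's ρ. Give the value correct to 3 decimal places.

Rank hours: 3, 6, 8, 4, 5, 7, 1, 2
Rank score: 2, 6, 4, 8, 1, 3, 7, 5
d = rank(hours) − rank(score): 1, 0, 4, -4, 4, 4, -6, -3; Σd² = 110
ρ = 1 − 6Σd² / [n(n²−1)] = 1 − 6×110 / (8×63) = 1 − 660/504 ≈ -0.310

-0.310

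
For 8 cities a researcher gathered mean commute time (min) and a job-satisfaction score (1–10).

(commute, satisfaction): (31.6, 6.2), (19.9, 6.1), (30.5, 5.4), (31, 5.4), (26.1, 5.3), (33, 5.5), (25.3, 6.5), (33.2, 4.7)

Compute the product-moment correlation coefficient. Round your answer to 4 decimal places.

n = 8, Σx = 230.6, Σy = 45.1, Σx² = 6798.36, Σy² = 256.65, Σxy = 1289.73
nΣxy − ΣxΣy = 10317.84 − 10400.06 = -82.22
nΣx² − (Σx)² = 54386.88 − 53176.36 = 1210.52; nΣy² − (Σy)² = 2053.2 − 2034.01 = 19.19
r = -82.22 / √(1210.52 × 19.19) = -82.22 / 152.4135 ≈ -0.5395

-0.5395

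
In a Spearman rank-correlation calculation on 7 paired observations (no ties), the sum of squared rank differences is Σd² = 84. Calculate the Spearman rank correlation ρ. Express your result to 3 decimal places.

ρ = 1 − 6Σd² / [n(n²−1)] = 1 − 6×84 / (7×48)
  = 1 − 504/336 = 1 − 1.5000 ≈ -0.500

-0.500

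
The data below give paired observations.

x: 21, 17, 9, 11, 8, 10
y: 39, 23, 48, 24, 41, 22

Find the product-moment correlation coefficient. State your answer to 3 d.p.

n = 6, Σx = 76, Σy = 197, Σx² = 1096, Σy² = 7095, Σxy = 2454
nΣxy − ΣxΣy = 14724 − 14972 = -248
nΣx² − (Σx)² = 6576 − 5776 = 800; nΣy² − (Σy)² = 42570 − 38809 = 3761
r = -248 / √(800 × 3761) = -248 / 1734.5893 ≈ -0.143

-0.143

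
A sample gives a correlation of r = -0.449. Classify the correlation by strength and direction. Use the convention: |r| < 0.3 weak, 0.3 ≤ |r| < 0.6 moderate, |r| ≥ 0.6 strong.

moderate negative

r = -0.449 < 0 so the relationship is negative.
|r| = 0.449, which falls in the moderate range.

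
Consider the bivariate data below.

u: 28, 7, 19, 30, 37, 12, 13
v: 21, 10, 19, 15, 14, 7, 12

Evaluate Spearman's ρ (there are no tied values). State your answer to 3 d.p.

Rank u: 5, 1, 4, 6, 7, 2, 3
Rank v: 7, 2, 6, 5, 4, 1, 3
d = rank(u) − rank(v): -2, -1, -2, 1, 3, 1, 0; Σd² = 20
ρ = 1 − 6Σd² / [n(n²−1)] = 1 − 6×20 / (7×48) = 1 − 120/336 ≈ 0.643

0.643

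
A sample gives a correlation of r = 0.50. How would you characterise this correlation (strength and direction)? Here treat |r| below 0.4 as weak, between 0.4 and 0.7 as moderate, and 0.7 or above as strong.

r = 0.50 > 0 so the relationship is positive.
|r| = 0.50, which falls in the moderate range.

moderate positive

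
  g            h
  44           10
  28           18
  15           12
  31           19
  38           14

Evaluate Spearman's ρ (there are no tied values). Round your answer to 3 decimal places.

Rank g: 5, 2, 1, 3, 4
Rank h: 1, 4, 2, 5, 3
d = rank(g) − rank(h): 4, -2, -1, -2, 1; Σd² = 26
ρ = 1 − 6Σd² / [n(n²−1)] = 1 − 6×26 / (5×24) = 1 − 156/120 ≈ -0.300

-0.300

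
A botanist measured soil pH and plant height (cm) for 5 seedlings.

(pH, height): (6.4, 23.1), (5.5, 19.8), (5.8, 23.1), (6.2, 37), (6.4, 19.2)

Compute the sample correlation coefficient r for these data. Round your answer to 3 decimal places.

0.214

n = 5, Σx = 30.3, Σy = 122.2, Σx² = 184.25, Σy² = 3196.9, Σxy = 743
nΣxy − ΣxΣy = 3715 − 3702.66 = 12.34
nΣx² − (Σx)² = 921.25 − 918.09 = 3.16; nΣy² − (Σy)² = 15984.5 − 14932.84 = 1051.66
r = 12.34 / √(3.16 × 1051.66) = 12.34 / 57.6476 ≈ 0.214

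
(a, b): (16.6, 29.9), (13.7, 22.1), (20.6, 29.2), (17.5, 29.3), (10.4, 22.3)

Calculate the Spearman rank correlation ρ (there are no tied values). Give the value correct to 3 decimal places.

Rank a: 3, 2, 5, 4, 1
Rank b: 5, 1, 3, 4, 2
d = rank(a) − rank(b): -2, 1, 2, 0, -1; Σd² = 10
ρ = 1 − 6Σd² / [n(n²−1)] = 1 − 6×10 / (5×24) = 1 − 60/120 ≈ 0.500

0.500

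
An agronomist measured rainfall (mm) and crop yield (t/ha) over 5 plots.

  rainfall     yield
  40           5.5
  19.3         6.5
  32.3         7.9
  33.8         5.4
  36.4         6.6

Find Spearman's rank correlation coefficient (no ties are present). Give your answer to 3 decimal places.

Rank rainfall: 5, 1, 2, 3, 4
Rank yield: 2, 3, 5, 1, 4
d = rank(rainfall) − rank(yield): 3, -2, -3, 2, 0; Σd² = 26
ρ = 1 − 6Σd² / [n(n²−1)] = 1 − 6×26 / (5×24) = 1 − 156/120 ≈ -0.300

-0.300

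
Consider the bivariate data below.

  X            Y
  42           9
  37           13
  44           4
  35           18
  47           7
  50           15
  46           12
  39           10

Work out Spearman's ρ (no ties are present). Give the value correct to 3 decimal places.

-0.310

Rank X: 4, 2, 5, 1, 7, 8, 6, 3
Rank Y: 3, 6, 1, 8, 2, 7, 5, 4
d = rank(X) − rank(Y): 1, -4, 4, -7, 5, 1, 1, -1; Σd² = 110
ρ = 1 − 6Σd² / [n(n²−1)] = 1 − 6×110 / (8×63) = 1 − 660/504 ≈ -0.310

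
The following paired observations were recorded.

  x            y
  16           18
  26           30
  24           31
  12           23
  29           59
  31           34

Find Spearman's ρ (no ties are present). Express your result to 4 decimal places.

0.8286

Rank x: 2, 4, 3, 1, 5, 6
Rank y: 1, 3, 4, 2, 6, 5
d = rank(x) − rank(y): 1, 1, -1, -1, -1, 1; Σd² = 6
ρ = 1 − 6Σd² / [n(n²−1)] = 1 − 6×6 / (6×35) = 1 − 36/210 ≈ 0.8286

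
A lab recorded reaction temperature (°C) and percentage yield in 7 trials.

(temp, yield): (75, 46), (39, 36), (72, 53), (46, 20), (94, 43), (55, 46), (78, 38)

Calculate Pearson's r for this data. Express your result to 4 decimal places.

0.5123

n = 7, Σx = 459, Σy = 282, Σx² = 32391, Σy² = 12030, Σxy = 19126
nΣxy − ΣxΣy = 133882 − 129438 = 4444
nΣx² − (Σx)² = 226737 − 210681 = 16056; nΣy² − (Σy)² = 84210 − 79524 = 4686
r = 4444 / √(16056 × 4686) = 4444 / 8674.0081 ≈ 0.5123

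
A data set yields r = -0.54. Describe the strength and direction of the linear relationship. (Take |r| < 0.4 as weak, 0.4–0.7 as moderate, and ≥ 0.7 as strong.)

r = -0.54 < 0 so the relationship is negative.
|r| = 0.54, which falls in the moderate range.

moderate negative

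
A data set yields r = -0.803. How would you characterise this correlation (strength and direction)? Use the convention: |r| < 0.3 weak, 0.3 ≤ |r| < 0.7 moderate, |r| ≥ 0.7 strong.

strong negative

r = -0.803 < 0 so the relationship is negative.
|r| = 0.803, which falls in the strong range.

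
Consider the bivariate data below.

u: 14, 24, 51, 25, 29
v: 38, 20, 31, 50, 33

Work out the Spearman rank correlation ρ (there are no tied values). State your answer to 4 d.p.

-0.2000

Rank u: 1, 2, 5, 3, 4
Rank v: 4, 1, 2, 5, 3
d = rank(u) − rank(v): -3, 1, 3, -2, 1; Σd² = 24
ρ = 1 − 6Σd² / [n(n²−1)] = 1 − 6×24 / (5×24) = 1 − 144/120 ≈ -0.2000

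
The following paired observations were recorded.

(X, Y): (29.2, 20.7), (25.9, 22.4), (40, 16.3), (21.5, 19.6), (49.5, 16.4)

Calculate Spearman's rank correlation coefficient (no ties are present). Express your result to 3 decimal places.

-0.600

Rank X: 3, 2, 4, 1, 5
Rank Y: 4, 5, 1, 3, 2
d = rank(X) − rank(Y): -1, -3, 3, -2, 3; Σd² = 32
ρ = 1 − 6Σd² / [n(n²−1)] = 1 − 6×32 / (5×24) = 1 − 192/120 ≈ -0.600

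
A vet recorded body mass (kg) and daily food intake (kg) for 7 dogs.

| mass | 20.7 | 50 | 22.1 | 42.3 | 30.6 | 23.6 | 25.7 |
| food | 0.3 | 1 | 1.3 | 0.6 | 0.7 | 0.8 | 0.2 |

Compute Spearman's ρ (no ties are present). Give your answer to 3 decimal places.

Rank mass: 1, 7, 2, 6, 5, 3, 4
Rank food: 2, 6, 7, 3, 4, 5, 1
d = rank(mass) − rank(food): -1, 1, -5, 3, 1, -2, 3; Σd² = 50
ρ = 1 − 6Σd² / [n(n²−1)] = 1 − 6×50 / (7×48) = 1 − 300/336 ≈ 0.107

0.107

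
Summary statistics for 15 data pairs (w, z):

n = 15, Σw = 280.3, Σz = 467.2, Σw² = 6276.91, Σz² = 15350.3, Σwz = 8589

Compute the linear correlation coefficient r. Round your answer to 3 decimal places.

-0.155

r = (nΣwz − ΣwΣz) / √[(nΣw² − (Σw)²)(nΣz² − (Σz)²)]
Numerator: 15×8589 − 280.3×467.2 = -2121.16
Denominator: √[(94153.65 − 78568.09)(230254.5 − 218275.84)] = √[15585.56 × 11978.66] = 13663.6058
r = -2121.16 / 13663.6058 ≈ -0.155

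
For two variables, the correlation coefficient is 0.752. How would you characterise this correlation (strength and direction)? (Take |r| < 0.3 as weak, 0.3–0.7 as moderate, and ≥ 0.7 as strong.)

strong positive

r = 0.752 > 0 so the relationship is positive.
|r| = 0.752, which falls in the strong range.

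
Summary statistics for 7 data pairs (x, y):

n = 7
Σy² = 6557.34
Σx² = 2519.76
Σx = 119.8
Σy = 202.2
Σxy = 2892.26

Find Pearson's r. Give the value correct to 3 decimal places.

r = (nΣxy − ΣxΣy) / √[(nΣx² − (Σx)²)(nΣy² − (Σy)²)]
Numerator: 7×2892.26 − 119.8×202.2 = -3977.74
Denominator: √[(17638.32 − 14352.04)(45901.38 − 40884.84)] = √[3286.28 × 5016.54] = 4060.2654
r = -3977.74 / 4060.2654 ≈ -0.980

-0.980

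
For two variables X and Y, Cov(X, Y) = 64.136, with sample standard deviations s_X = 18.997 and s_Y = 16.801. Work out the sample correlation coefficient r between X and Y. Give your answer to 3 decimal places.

r = Cov(X,Y) / (s_X · s_Y) = 64.136 / (18.997 × 16.801)
  = 64.136 / 319.1686 ≈ 0.201

0.201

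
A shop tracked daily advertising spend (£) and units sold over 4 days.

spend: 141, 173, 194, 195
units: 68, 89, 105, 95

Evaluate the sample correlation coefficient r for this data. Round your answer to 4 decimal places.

n = 4, Σx = 703, Σy = 357, Σx² = 125471, Σy² = 32595, Σxy = 63880
nΣxy − ΣxΣy = 255520 − 250971 = 4549
nΣx² − (Σx)² = 501884 − 494209 = 7675; nΣy² − (Σy)² = 130380 − 127449 = 2931
r = 4549 / √(7675 × 2931) = 4549 / 4742.9342 ≈ 0.9591

0.9591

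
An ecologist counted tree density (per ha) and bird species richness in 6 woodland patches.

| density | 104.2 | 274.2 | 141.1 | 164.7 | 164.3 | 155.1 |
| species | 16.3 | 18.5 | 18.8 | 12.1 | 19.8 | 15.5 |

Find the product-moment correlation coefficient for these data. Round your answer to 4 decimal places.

n = 6, Σx = 1003.6, Σy = 101, Σx² = 184129.08, Σy² = 1740.08, Σxy = 17073.9
nΣxy − ΣxΣy = 102443.4 − 101363.6 = 1079.8
nΣx² − (Σx)² = 1104774.48 − 1007212.96 = 97561.52; nΣy² − (Σy)² = 10440.48 − 10201 = 239.48
r = 1079.8 / √(97561.52 × 239.48) = 1079.8 / 4833.6356 ≈ 0.2234

0.2234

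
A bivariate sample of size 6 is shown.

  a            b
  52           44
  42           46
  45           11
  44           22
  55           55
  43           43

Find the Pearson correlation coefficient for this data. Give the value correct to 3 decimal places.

0.464

n = 6, Σa = 281, Σb = 221, Σa² = 13303, Σb² = 9531, Σab = 10557
nΣab − ΣaΣb = 63342 − 62101 = 1241
nΣa² − (Σa)² = 79818 − 78961 = 857; nΣb² − (Σb)² = 57186 − 48841 = 8345
r = 1241 / √(857 × 8345) = 1241 / 2674.2597 ≈ 0.464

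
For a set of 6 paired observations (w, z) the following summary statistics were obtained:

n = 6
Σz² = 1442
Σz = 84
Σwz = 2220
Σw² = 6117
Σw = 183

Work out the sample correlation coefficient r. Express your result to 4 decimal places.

r = (nΣwz − ΣwΣz) / √[(nΣw² − (Σw)²)(nΣz² − (Σz)²)]
Numerator: 6×2220 − 183×84 = -2052
Denominator: √[(36702 − 33489)(8652 − 7056)] = √[3213 × 1596] = 2264.4973
r = -2052 / 2264.4973 ≈ -0.9062

-0.9062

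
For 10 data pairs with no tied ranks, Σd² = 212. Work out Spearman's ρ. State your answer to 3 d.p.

-0.285

ρ = 1 − 6Σd² / [n(n²−1)] = 1 − 6×212 / (10×99)
  = 1 − 1272/990 = 1 − 1.2848 ≈ -0.285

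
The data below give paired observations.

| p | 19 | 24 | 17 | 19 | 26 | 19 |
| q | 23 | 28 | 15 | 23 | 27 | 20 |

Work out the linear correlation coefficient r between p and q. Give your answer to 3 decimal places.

0.868

n = 6, Σp = 124, Σq = 136, Σp² = 2624, Σq² = 3196, Σpq = 2883
nΣpq − ΣpΣq = 17298 − 16864 = 434
nΣp² − (Σp)² = 15744 − 15376 = 368; nΣq² − (Σq)² = 19176 − 18496 = 680
r = 434 / √(368 × 680) = 434 / 500.2399 ≈ 0.868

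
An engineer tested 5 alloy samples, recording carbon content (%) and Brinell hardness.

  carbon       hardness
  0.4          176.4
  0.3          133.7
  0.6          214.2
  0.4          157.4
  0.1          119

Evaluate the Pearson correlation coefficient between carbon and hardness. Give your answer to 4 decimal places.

0.9501

n = 5, Σx = 1.8, Σy = 800.7, Σx² = 0.78, Σy² = 133810.05, Σxy = 314.05
nΣxy − ΣxΣy = 1570.25 − 1441.26 = 128.99
nΣx² − (Σx)² = 3.9 − 3.24 = 0.66; nΣy² − (Σy)² = 669050.25 − 641120.49 = 27929.76
r = 128.99 / √(0.66 × 27929.76) = 128.99 / 135.7705 ≈ 0.9501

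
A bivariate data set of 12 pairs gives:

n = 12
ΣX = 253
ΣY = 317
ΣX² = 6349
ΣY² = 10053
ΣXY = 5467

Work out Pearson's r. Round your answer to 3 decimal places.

r = (nΣXY − ΣXΣY) / √[(nΣX² − (ΣX)²)(nΣY² − (ΣY)²)]
Numerator: 12×5467 − 253×317 = -14597
Denominator: √[(76188 − 64009)(120636 − 100489)] = √[12179 × 20147] = 15664.3006
r = -14597 / 15664.3006 ≈ -0.932

-0.932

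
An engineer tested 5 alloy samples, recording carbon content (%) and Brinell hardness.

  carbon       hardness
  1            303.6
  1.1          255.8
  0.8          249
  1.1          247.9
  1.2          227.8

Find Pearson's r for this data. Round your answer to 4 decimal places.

n = 5, Σx = 5.2, Σy = 1284.1, Σx² = 5.5, Σy² = 332954.85, Σxy = 1330.23
nΣxy − ΣxΣy = 6651.15 − 6677.32 = -26.17
nΣx² − (Σx)² = 27.5 − 27.04 = 0.46; nΣy² − (Σy)² = 1664774.25 − 1648912.81 = 15861.44
r = -26.17 / √(0.46 × 15861.44) = -26.17 / 85.4182 ≈ -0.3064

-0.3064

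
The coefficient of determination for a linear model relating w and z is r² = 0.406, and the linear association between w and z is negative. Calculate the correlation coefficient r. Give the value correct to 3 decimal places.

|r| = √0.406 = 0.637
The association is negative, so r = −0.637.

-0.637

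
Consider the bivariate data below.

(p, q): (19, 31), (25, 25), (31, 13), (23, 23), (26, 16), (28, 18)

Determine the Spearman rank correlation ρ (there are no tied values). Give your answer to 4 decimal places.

-0.8857

Rank p: 1, 3, 6, 2, 4, 5
Rank q: 6, 5, 1, 4, 2, 3
d = rank(p) − rank(q): -5, -2, 5, -2, 2, 2; Σd² = 66
ρ = 1 − 6Σd² / [n(n²−1)] = 1 − 6×66 / (6×35) = 1 − 396/210 ≈ -0.8857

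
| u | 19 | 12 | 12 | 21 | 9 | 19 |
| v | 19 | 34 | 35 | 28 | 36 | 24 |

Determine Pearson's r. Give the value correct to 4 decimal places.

n = 6, Σu = 92, Σv = 176, Σu² = 1532, Σv² = 5398, Σuv = 2557
nΣuv − ΣuΣv = 15342 − 16192 = -850
nΣu² − (Σu)² = 9192 − 8464 = 728; nΣv² − (Σv)² = 32388 − 30976 = 1412
r = -850 / √(728 × 1412) = -850 / 1013.8718 ≈ -0.8384

-0.8384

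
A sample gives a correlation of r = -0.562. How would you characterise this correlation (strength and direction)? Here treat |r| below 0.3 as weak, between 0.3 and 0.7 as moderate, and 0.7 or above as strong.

moderate negative

r = -0.562 < 0 so the relationship is negative.
|r| = 0.562, which falls in the moderate range.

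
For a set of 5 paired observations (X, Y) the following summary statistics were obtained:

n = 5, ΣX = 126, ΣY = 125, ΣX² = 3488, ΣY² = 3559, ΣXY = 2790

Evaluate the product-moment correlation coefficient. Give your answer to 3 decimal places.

-0.977

r = (nΣXY − ΣXΣY) / √[(nΣX² − (ΣX)²)(nΣY² − (ΣY)²)]
Numerator: 5×2790 − 126×125 = -1800
Denominator: √[(17440 − 15876)(17795 − 15625)] = √[1564 × 2170] = 1842.2486
r = -1800 / 1842.2486 ≈ -0.977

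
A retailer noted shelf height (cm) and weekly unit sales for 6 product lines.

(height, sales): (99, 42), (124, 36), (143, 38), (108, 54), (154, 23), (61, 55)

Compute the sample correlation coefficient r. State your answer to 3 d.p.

-0.841

n = 6, Σx = 689, Σy = 248, Σx² = 84727, Σy² = 10974, Σxy = 26785
nΣxy − ΣxΣy = 160710 − 170872 = -10162
nΣx² − (Σx)² = 508362 − 474721 = 33641; nΣy² − (Σy)² = 65844 − 61504 = 4340
r = -10162 / √(33641 × 4340) = -10162 / 12083.1263 ≈ -0.841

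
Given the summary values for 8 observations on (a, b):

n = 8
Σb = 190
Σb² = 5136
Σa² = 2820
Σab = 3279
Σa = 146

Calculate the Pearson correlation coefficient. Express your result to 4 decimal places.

-0.6054

r = (nΣab − ΣaΣb) / √[(nΣa² − (Σa)²)(nΣb² − (Σb)²)]
Numerator: 8×3279 − 146×190 = -1508
Denominator: √[(22560 − 21316)(41088 − 36100)] = √[1244 × 4988] = 2490.9982
r = -1508 / 2490.9982 ≈ -0.6054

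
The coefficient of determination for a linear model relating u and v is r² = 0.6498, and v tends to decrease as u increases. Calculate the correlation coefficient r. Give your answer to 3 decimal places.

-0.806

|r| = √0.6498 = 0.806
The association is negative, so r = −0.806.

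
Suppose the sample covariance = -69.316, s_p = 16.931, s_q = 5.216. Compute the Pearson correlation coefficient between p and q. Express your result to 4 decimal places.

r = Cov(p,q) / (s_p · s_q) = -69.316 / (16.931 × 5.216)
  = -69.316 / 88.3121 ≈ -0.7849

-0.7849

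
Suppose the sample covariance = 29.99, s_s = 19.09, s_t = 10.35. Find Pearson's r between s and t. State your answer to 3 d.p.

r = Cov(s,t) / (s_s · s_t) = 29.99 / (19.09 × 10.35)
  = 29.99 / 197.5815 ≈ 0.152

0.152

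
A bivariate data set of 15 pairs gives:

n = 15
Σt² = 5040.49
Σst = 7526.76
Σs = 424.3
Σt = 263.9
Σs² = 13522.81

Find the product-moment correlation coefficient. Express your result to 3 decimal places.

r = (nΣst − ΣsΣt) / √[(nΣs² − (Σs)²)(nΣt² − (Σt)²)]
Numerator: 15×7526.76 − 424.3×263.9 = 928.63
Denominator: √[(202842.15 − 180030.49)(75607.35 − 69643.21)] = √[22811.66 × 5964.14] = 11664.1302
r = 928.63 / 11664.1302 ≈ 0.080

0.080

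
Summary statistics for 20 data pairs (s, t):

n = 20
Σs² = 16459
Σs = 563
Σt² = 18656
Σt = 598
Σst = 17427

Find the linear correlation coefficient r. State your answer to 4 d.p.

r = (nΣst − ΣsΣt) / √[(nΣs² − (Σs)²)(nΣt² − (Σt)²)]
Numerator: 20×17427 − 563×598 = 11866
Denominator: √[(329180 − 316969)(373120 − 357604)] = √[12211 × 15516] = 13764.6604
r = 11866 / 13764.6604 ≈ 0.8621

0.8621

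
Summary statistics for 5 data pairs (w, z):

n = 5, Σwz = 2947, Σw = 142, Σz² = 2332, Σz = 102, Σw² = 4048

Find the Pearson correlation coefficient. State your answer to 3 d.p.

0.812

r = (nΣwz − ΣwΣz) / √[(nΣw² − (Σw)²)(nΣz² − (Σz)²)]
Numerator: 5×2947 − 142×102 = 251
Denominator: √[(20240 − 20164)(11660 − 10404)] = √[76 × 1256] = 308.9595
r = 251 / 308.9595 ≈ 0.812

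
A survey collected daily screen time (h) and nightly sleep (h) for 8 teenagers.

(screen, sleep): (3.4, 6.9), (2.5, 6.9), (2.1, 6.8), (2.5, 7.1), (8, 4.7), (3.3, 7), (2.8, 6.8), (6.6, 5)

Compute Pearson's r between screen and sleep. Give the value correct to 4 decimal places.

-0.9669

n = 8, Σx = 31.2, Σy = 51.2, Σx² = 154.76, Σy² = 334.2, Σxy = 185.48
nΣxy − ΣxΣy = 1483.84 − 1597.44 = -113.6
nΣx² − (Σx)² = 1238.08 − 973.44 = 264.64; nΣy² − (Σy)² = 2673.6 − 2621.44 = 52.16
r = -113.6 / √(264.64 × 52.16) = -113.6 / 117.4888 ≈ -0.9669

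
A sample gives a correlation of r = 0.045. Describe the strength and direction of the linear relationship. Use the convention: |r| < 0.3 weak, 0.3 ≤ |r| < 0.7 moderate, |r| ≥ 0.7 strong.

weak positive

r = 0.045 > 0 so the relationship is positive.
|r| = 0.045, which falls in the weak range.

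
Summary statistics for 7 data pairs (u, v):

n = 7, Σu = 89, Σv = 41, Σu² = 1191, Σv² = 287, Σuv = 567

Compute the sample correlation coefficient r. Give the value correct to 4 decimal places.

0.8663

r = (nΣuv − ΣuΣv) / √[(nΣu² − (Σu)²)(nΣv² − (Σv)²)]
Numerator: 7×567 − 89×41 = 320
Denominator: √[(8337 − 7921)(2009 − 1681)] = √[416 × 328] = 369.3887
r = 320 / 369.3887 ≈ 0.8663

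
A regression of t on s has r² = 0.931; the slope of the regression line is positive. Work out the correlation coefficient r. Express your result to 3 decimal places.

0.965

|r| = √0.931 = 0.965
The association is positive, so r = 0.965.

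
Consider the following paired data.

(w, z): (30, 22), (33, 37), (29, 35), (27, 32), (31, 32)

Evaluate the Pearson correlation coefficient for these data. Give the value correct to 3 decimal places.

n = 5, Σw = 150, Σz = 158, Σw² = 4520, Σz² = 5126, Σwz = 4752
nΣwz − ΣwΣz = 23760 − 23700 = 60
nΣw² − (Σw)² = 22600 − 22500 = 100; nΣz² − (Σz)² = 25630 − 24964 = 666
r = 60 / √(100 × 666) = 60 / 258.0698 ≈ 0.232

0.232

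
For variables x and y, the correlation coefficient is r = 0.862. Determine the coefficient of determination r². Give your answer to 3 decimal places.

r² = (0.862)² = 0.743

0.743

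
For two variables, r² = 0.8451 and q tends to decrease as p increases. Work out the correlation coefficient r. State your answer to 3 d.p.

-0.919

|r| = √0.8451 = 0.919
The association is negative, so r = −0.919.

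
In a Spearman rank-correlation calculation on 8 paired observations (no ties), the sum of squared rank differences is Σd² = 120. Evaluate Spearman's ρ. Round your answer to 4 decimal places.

ρ = 1 − 6Σd² / [n(n²−1)] = 1 − 6×120 / (8×63)
  = 1 − 720/504 = 1 − 1.42857 ≈ -0.4286

-0.4286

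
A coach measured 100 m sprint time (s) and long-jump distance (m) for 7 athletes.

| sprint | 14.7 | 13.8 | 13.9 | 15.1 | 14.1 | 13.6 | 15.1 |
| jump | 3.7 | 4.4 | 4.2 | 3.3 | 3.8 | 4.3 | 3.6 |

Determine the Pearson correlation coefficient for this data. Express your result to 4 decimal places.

-0.9280

n = 7, Σx = 100.3, Σy = 27.3, Σx² = 1439.53, Σy² = 107.47, Σxy = 389.74
nΣxy − ΣxΣy = 2728.18 − 2738.19 = -10.01
nΣx² − (Σx)² = 10076.71 − 10060.09 = 16.62; nΣy² − (Σy)² = 752.29 − 745.29 = 7
r = -10.01 / √(16.62 × 7) = -10.01 / 10.7861 ≈ -0.9280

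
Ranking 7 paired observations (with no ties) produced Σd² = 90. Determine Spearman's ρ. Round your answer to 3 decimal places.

-0.607

ρ = 1 − 6Σd² / [n(n²−1)] = 1 − 6×90 / (7×48)
  = 1 − 540/336 = 1 − 1.6071 ≈ -0.607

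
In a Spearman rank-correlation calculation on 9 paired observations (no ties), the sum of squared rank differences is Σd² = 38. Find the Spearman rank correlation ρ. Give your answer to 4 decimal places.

ρ = 1 − 6Σd² / [n(n²−1)] = 1 − 6×38 / (9×80)
  = 1 − 228/720 = 1 − 0.31667 ≈ 0.6833

0.6833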